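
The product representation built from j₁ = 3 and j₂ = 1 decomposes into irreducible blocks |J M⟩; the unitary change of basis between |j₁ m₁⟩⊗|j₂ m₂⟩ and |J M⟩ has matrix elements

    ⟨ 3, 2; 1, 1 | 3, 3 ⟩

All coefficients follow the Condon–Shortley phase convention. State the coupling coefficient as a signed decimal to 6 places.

−√(1/4) ≈ -0.500000

triangle: 1!×5!×1!/8! = 120/40320
(j±m)!: 5!×1!×2!×0!×6!×0! = 172800
prefactor² = (2J+1)×Δ×N² = 3600
  k=1: −1/(1!×0!×0!×1!×5!×0!) = -1/120
Σ = -1/120  ⇒  CG² = 3600×(-1/120)² = 1/4
CG = −√(1/4) = -0.500000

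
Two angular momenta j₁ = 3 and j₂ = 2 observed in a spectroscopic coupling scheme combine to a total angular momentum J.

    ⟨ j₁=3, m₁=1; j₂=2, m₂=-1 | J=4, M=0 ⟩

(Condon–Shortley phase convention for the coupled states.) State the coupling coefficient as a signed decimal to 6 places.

+0.597614  (= +√(5/14))

j₁+j₂−J=1  J+j₁−j₂=5  J−j₁+j₂=3  j₁+j₂+J+1=10
(j₁±m₁, j₂±m₂, J±M) = (4,2,1,3,4,4)
P² = 10368/35
sum k=0..1:
  [0] +1/24 = 1/24
  [1] −1/144 = -1/144
S = 5/144
C² = P²·S² = 5/14 ; C = +0.597614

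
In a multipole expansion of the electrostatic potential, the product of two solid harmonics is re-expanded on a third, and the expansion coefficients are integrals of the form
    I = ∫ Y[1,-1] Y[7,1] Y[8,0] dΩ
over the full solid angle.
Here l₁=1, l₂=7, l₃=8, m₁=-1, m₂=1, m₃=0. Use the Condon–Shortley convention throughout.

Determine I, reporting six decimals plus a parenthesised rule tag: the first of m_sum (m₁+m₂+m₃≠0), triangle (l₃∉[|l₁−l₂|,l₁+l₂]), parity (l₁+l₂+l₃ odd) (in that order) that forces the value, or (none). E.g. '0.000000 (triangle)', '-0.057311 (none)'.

0.161907 (none)

Rules hold: Σm=0, L=16 even, 6≤8≤8.
N = 3·15·17 = 765
Δ = 0!·2!·14!/17! = 1/2040
Racah Σ t=0..0: t=0:+1/25401600 = 1/25401600
⇒ 3j(1 7 8; 0 0 0)² = 8/255, sgn +1
Racah Σ t=0..0: t=0:+1/58060800 = 1/58060800
⇒ 3j(1 7 8; -1 1 0)² = 7/510, sgn +1
4πI² = N·(3j₀)²·(3jₘ)² = 28/85
I = +1·√(0.329412/4π) = 0.16190663
No selection rule forces the value: the integral is nonzero (none).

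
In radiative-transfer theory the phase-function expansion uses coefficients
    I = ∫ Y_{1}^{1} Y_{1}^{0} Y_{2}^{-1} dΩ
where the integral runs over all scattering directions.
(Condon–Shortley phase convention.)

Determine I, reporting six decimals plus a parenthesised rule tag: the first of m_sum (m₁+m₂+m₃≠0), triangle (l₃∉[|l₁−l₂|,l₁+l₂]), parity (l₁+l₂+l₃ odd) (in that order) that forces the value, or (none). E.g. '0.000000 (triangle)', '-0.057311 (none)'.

m-sum 0 ✓  L=4 even ✓  0≤2≤2 ✓
Π(2lᵢ+1) = 3×3×5 = 45
triangle coeff Δ(1,1,2) = 1/30
Σ_t [0,0]: t=0:+1/1 = 1/1
(3j)²=2/15 [(1 1 2; 0 0 0)], sign=+1
Σ_t [0,0]: t=0:+1/2 = 1/2
(3j)²=1/10 [(1 1 2; 1 0 -1)], sign=-1
⇒ 4πI² = 3/5
I = (-1)√(3/5/(4π)) = -0.21850969
No selection rule forces the value: the integral is nonzero (none).

-0.218510 (none)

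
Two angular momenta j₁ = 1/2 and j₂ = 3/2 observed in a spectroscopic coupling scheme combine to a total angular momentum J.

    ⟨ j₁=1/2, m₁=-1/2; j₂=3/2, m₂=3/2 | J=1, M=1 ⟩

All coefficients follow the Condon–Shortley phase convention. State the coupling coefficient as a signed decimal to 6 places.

triangle: 1!*0!*2!/4! = 2/24
(j±m)!: 0!*1!*3!*0!*2!*0! = 12
prefactor² = (2J+1)*Δ*N² = 3
  k=1: −1/(1!*0!*0!*2!*0!*0!) = -1/2
Σ = -1/2  ⇒  CG² = 3*(-1/2)² = 3/4
CG = −√(3/4) = -0.866025

−√(3/4) = -0.866025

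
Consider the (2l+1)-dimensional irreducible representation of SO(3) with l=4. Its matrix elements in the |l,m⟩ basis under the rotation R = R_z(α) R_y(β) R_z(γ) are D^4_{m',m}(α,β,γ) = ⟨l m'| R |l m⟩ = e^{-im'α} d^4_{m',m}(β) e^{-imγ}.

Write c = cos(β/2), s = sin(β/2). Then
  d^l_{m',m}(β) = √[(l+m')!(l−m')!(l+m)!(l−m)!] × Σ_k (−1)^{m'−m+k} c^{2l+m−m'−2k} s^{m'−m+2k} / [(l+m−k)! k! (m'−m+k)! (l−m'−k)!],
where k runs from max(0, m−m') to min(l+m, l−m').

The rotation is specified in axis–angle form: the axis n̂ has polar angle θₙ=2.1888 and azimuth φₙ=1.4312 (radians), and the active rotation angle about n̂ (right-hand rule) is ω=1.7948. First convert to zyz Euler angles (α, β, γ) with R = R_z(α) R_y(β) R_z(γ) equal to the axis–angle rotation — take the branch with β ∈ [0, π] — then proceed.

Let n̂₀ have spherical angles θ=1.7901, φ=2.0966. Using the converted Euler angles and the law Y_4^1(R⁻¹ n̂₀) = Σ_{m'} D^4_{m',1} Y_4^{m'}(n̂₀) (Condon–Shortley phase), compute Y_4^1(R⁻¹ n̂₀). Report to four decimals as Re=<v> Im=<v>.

Re=-0.1474 Im=0.4028

Axis–angle → zyz. n̂ = (sinθₙcosφₙ, sinθₙsinφₙ, cosθₙ) = (+0.113407, +0.807108, -0.579409), ω = 1.7948.
R = I cosω + sinω [n̂]ₓ + (1−cosω) n̂n̂ᵀ gives
  R = [-0.206417, +0.676797, +0.706638; -0.453069, +0.573993, -0.682100; -0.867249, -0.460953, +0.188154]
β = atan2(√(R₁₃²+R₂₃²), R₃₃) = 1.381514; α = atan2(R₂₃, R₁₃) mod 2π = 5.515455; γ = atan2(R₃₂, −R₃₁) mod 2π = 5.794647
Need the full column D^4_{m',1} for m'=−4..4 at α=5.5155, β=1.3815, γ=5.7946.
cos(β/2)=0.770764, sin(β/2)=0.637121
d^4_{-4,1}: single k=5 term ⇒ +0.359722;  D = -0.304928-0.190838i
d^4_{-3,1}: k∈[4..5] ⇒ +0.769293 -0.315387 = +0.453906;  D = -0.109595-0.440477i
d^4_{-2,1}: k∈[3..5] ⇒ +0.994918 -1.019716 +0.139351 = +0.114553;  D = +0.057304-0.099190i
d^4_{-1,1}: k∈[2..5] ⇒ +0.851083 -1.744593 +0.596026 -0.027150 = -0.324634;  D = -0.312064+0.089463i
d^4_{0,1}: k∈[1..4] ⇒ +0.460454 -1.887724 +1.289851 -0.146889 = -0.284308;  D = -0.251050-0.133436i
d^4_{1,1}: k∈[0..3] ⇒ +0.124558 -1.276625 +1.744593 -0.397350 = +0.195176;  D = +0.060381+0.185601i
d^4_{2,1}: k∈[0..2] ⇒ -0.436825 +1.492377 -0.679811 = +0.375741;  D = -0.164517+0.337810i
d^4_{3,1}: k∈[0..1] ⇒ +0.675526 -0.769293 = -0.093767;  D = +0.088086-0.032140i
d^4_{4,1}: single k=0 term ⇒ -0.526461;  D = +0.481162+0.213645i
Y_4^{m'}(θ=1.7901,φ=2.0966) and Σ D·Y over m':
  (-0.3049-0.1908i)·(-0.2039-0.3460i)  (-0.1096-0.4405i)·(-0.2532+0.0017i)  (+0.0573-0.0992i)·(+0.1057-0.1850i)  (-0.3121+0.0895i)·(-0.1346-0.2319i)  (-0.2510-0.1334i)·(+0.1755+0.0000i)  (+0.0604+0.1856i)·(+0.1346-0.2319i)  (-0.1645+0.3378i)·(+0.1057+0.1850i)  (+0.0881-0.0321i)·(+0.2532+0.0017i)  (+0.4812+0.2136i)·(-0.2039+0.3460i)
Y_4^1(R⁻¹ n̂) = -0.147402+0.402794i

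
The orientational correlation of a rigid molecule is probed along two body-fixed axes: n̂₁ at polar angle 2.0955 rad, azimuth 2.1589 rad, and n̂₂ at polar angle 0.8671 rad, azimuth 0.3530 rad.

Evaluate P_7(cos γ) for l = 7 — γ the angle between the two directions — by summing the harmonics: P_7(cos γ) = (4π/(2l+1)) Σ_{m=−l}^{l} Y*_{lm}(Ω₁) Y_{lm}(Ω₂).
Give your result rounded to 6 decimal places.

Summing Y*_{l m}(θ₁,φ₁)·Y_{l m}(θ₂,φ₂) over m ∈ [−7, 7]; prefactor 4π/(2·7+1) = 0.837758:
  m=-7: (-0.150553+0.102043i) × (-0.058684-0.046549i) = +0.013585+0.001020i  (running Σ = +0.013585+0.001020i)
  m=-6: (-0.364767-0.148674i) × (-0.123749-0.203113i) = +0.014942+0.092487i  (running Σ = +0.028527+0.093507i)
  m=-5: (-0.080510-0.394991i) × (-0.081062-0.412145i) = -0.156267+0.065201i  (running Σ = -0.127740+0.158707i)
  m=-4: (+0.038133-0.038423i) × (+0.061982-0.387039i) = -0.012507-0.017141i  (running Σ = -0.140248+0.141567i)
  m=-3: (-0.320738-0.062854i) × (+0.010399-0.018513i) = -0.004499+0.005284i  (running Σ = -0.144746+0.146851i)
  m=-2: (-0.081233-0.195070i) × (-0.268172+0.228643i) = +0.066386+0.033739i  (running Σ = -0.078361+0.180590i)
  m=-1: (-0.137544+0.206271i) × (-0.171925+0.063343i) = +0.010582-0.044176i  (running Σ = -0.067779+0.136414i)
  m=0: (-0.245854-0.000000i) × (+0.304505+0.000000i) = -0.074864-0.000000i  (running Σ = -0.142643+0.136414i)
  m=1: (+0.137544+0.206271i) × (+0.171925+0.063343i) = +0.010582+0.044176i  (running Σ = -0.132061+0.180590i)
  m=2: (-0.081233+0.195070i) × (-0.268172-0.228643i) = +0.066386-0.033739i  (running Σ = -0.065676+0.146851i)
  m=3: (+0.320738-0.062854i) × (-0.010399-0.018513i) = -0.004499-0.005284i  (running Σ = -0.070175+0.141567i)
  m=4: (+0.038133+0.038423i) × (+0.061982+0.387039i) = -0.012507+0.017141i  (running Σ = -0.082682+0.158707i)
  m=5: (+0.080510-0.394991i) × (+0.081062-0.412145i) = -0.156267-0.065201i  (running Σ = -0.238949+0.093507i)
  m=6: (-0.364767+0.148674i) × (-0.123749+0.203113i) = +0.014942-0.092487i  (running Σ = -0.224007+0.001020i)
  m=7: (+0.150553+0.102043i) × (+0.058684-0.046549i) = +0.013585-0.001020i  (running Σ = -0.210422-0.000000i)
Σ over m = -0.210422-0.000000i; ×(4π/15) → -0.176283-0.000000i. Real part: -0.176283

-0.176283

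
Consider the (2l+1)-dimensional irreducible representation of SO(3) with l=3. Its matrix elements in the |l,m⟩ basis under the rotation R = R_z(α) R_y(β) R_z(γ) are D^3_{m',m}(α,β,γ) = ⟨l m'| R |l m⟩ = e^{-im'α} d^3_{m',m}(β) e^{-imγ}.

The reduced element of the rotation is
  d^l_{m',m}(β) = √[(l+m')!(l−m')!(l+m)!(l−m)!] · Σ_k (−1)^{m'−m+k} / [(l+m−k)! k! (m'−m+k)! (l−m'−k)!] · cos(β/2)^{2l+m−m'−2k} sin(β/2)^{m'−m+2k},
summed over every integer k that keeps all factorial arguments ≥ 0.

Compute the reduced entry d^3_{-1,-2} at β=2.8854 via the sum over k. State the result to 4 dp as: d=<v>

d^3_{-1,-2}(β=2.8854) via the finite sum:
Half-angle: c=0.127746, s=0.991807. N=√(2·24·1·120)=75.894664
Admissible k: 0..1 (factorial args all ≥0)
  k=0: (−1)^1·75.8947/(24)·0.1277^5·0.9918^1 = -0.000107
  k=1: (−1)^2·75.8947/(12)·0.1277^3·0.9918^3 = +0.012863
d^3_{-1,-2}(2.8854) = -0.000107 +0.012863 = +0.012757

d=0.0128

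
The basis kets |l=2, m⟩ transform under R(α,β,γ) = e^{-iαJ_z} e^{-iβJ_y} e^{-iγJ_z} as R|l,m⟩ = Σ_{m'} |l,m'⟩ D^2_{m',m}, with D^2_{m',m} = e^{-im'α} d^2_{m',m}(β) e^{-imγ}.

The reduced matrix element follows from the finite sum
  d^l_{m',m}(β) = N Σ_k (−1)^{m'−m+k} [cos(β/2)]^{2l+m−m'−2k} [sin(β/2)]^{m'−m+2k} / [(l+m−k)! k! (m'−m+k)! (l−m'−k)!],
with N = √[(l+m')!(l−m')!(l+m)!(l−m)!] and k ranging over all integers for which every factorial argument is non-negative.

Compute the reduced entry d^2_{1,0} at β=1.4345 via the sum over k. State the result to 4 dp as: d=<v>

d^2_{1,0}(β=1.4345) via the finite sum:
Half-angle: c=0.753616, s=0.657315. N=√(6·1·2·2)=4.898979
The bounds max(0,m−m')=0 and min(l+m,l−m')=1 give 2 terms
  k=0: (−1)^1·4.8990/(2)·0.7536^3·0.6573^1 = -0.689128
  k=1: (−1)^2·4.8990/(2)·0.7536^1·0.6573^3 = +0.524259
d^2_{1,0}(1.4345) = -0.689128 +0.524259 = -0.164869

d=-0.1649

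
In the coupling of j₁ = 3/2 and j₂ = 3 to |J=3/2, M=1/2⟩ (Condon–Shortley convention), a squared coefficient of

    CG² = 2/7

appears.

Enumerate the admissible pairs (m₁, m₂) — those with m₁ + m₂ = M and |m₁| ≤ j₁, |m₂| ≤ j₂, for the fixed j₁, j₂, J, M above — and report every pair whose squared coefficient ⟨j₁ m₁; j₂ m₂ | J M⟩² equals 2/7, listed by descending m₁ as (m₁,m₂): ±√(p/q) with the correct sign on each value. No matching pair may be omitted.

Admissible pairs with m₁+m₂ = M = 1/2: (-3/2,2), (-1/2,1), (1/2,0), (3/2,-1)
  (m₁,m₂)=(3/2,-1): CG² = 4/35, CG = +√(4/35)
  (m₁,m₂)=(1/2,0): CG² = 9/35, CG = −√(9/35)
  (m₁,m₂)=(-1/2,1): CG² = 12/35, CG = +√(12/35)
  (m₁,m₂)=(-3/2,2): CG² = 2/7, CG = −√(2/7)   ← matches the target
Pairs with CG² = 2/7: (-3/2,2): −√(2/7)

(-3/2,2): −√(2/7)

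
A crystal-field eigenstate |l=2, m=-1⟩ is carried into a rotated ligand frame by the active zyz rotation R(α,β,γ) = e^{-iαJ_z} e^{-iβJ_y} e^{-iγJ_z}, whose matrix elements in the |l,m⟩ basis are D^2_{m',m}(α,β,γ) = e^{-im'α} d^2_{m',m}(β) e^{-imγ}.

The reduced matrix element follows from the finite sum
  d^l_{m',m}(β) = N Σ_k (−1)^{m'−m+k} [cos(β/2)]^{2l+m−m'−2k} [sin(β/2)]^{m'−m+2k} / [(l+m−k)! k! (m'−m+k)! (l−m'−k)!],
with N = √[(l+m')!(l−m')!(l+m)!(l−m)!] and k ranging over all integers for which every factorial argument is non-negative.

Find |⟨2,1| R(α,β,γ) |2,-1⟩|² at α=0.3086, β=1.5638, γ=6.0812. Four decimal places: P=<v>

P=0.2535

First d^2_{1,-1}(β=1.5638), then the phase factors e^{-i(1)α} and e^{-i(-1)γ}:
c=cos(1.563800/2)=0.709576, s=sin(1.563800/2)=0.704629; N=√[6·1·1·6]=6.000000
Admissible k: 0..1 (factorial args all ≥0)
  k=0: (−1)^2·6.0000/(2)·0.7096^2·0.7046^2 = +0.749963
  k=1: (−1)^3·6.0000/(6)·0.7096^0·0.7046^4 = -0.246514
d^2_{1,-1}(1.5638) = +0.749963 -0.246514 = +0.503449
|D^2_{1,-1}|² = |d^2_{1,-1}(β)|² = (+0.503449)² = 0.253461 (the z-rotation phases have unit modulus)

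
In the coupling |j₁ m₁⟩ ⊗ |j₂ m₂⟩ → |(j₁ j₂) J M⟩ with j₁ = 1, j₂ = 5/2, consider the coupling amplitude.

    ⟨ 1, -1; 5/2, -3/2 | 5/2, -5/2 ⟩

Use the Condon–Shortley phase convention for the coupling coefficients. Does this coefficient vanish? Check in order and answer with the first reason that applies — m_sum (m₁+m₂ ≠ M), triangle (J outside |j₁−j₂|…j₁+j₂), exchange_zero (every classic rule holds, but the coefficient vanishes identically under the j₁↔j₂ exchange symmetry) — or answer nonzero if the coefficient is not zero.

m-sum: m₁+m₂ = -1+(-3/2) = -5/2, M = -5/2  ✓
triangle: |j₁−j₂| = 3/2 ≤ J = 5/2 ≤ j₁+j₂ = 7/2  ✓
exchange: j₁≠j₂ or m₁≠m₂ — the exchange symmetry imposes no constraint here
value check: CG = −√(2/7) = -0.534522 ≠ 0

nonzero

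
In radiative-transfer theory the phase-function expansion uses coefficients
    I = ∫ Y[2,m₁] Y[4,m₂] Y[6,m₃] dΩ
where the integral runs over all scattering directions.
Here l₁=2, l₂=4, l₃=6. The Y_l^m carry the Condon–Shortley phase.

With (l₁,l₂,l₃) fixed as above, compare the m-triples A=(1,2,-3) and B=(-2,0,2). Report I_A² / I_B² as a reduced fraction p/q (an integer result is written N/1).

Shared (l₁,l₂,l₃)=(2,4,6): N and (l;000)² cancel in I_A²/I_B².
A: Δ = 0!·4!·8!/13! = 1/6435; Racah Σ t=0..0: t=0:+1/8640 = 1/8640; ⇒ 3j(2 4 6; 1 2 -3)² = 28/715, sgn -1
B: Δ = 0!·4!·8!/13! = 1/6435; Racah Σ t=0..0: t=0:+1/13824 = 1/13824; ⇒ 3j(2 4 6; -2 0 2)² = 14/1287, sgn +1
I_A²/I_B² = (28/715)/(14/1287) = 18/5

18/5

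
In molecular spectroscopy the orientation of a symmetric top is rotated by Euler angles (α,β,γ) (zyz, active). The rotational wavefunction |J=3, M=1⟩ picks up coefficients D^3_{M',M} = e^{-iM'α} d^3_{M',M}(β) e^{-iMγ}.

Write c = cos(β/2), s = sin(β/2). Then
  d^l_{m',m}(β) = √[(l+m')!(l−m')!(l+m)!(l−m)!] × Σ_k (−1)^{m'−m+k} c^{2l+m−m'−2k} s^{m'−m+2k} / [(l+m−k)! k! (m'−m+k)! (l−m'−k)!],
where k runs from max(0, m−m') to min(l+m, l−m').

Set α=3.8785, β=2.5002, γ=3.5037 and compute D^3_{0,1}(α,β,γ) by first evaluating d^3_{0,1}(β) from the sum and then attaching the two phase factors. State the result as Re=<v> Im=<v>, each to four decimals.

Re=-0.5355 Im=0.2028

D^3_{0,1}(3.8785,2.5002,3.5037) = e^{-i·0·3.8785}·d^3_{0,1}(2.5002)·e^{-i·1·3.5037}. Compute d first:
c=cos(2.500200/2)=0.315227, s=sin(2.500200/2)=0.949016; N=√[6·6·24·2]=41.569219
k∈{1,2,3} keeps every argument non-negative
  k=1: (−1)^0·41.5692/(12)·0.3152^5·0.9490^1 = +0.010233
  k=2: (−1)^1·41.5692/(4)·0.3152^3·0.9490^3 = -0.278231
  k=3: (−1)^2·41.5692/(12)·0.3152^1·0.9490^5 = +0.840587
d^3_{0,1}(2.5002) = +0.010233 -0.278231 +0.840587 = +0.572589
Phases: e^{-i·(0)·3.8785}=+1.000000+0.000000i, e^{-i·(1)·3.5037}=-0.935152+0.354246i ⇒ D=-0.535458+0.202837i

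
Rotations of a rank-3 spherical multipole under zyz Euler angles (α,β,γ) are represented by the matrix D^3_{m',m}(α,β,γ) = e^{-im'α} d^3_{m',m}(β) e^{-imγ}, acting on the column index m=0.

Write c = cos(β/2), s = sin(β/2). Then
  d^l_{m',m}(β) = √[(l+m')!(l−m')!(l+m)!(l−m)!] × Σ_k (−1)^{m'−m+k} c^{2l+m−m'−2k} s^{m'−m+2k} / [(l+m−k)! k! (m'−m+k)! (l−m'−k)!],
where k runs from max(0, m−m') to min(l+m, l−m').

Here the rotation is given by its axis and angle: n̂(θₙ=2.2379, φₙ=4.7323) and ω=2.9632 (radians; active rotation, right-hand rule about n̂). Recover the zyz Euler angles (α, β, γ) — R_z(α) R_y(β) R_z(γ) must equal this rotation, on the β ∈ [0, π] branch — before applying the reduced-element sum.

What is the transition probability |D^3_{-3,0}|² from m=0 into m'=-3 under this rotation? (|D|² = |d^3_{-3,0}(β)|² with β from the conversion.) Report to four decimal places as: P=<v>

Axis–angle → zyz. n̂ = (sinθₙcosφₙ, sinθₙsinφₙ, cosθₙ) = (+0.015641, -0.785461, -0.618713), ω = 2.9632.
R = I cosω + sinω [n̂]ₓ + (1−cosω) n̂n̂ᵀ gives
  R = [-0.983645, +0.085413, -0.158580; -0.134166, +0.239978, +0.961463; +0.120177, +0.967014, -0.224593]
β = atan2(√(R₁₃²+R₂₃²), R₃₃) = 1.797322; α = atan2(R₂₃, R₁₃) mod 2π = 1.734261; γ = atan2(R₃₂, −R₃₁) mod 2π = 1.694439
First d^3_{-3,0}(β=1.7973), then the phase factors e^{-i(-3)α} and e^{-i(0)γ}:
c=cos(1.797322/2)=0.622658, s=sin(1.797322/2)=0.782494; N=√[1·720·6·6]=160.996894
k: max(0,(0)−(-3))=3 … min(3+(0),3−(-3))=3
  k=3: (−1)^0·160.9969/(36)·0.6227^3·0.7825^3 = +0.517258
d^3_{-3,0}(1.7973) = +0.517258
|D^3_{-3,0}|² = |d^3_{-3,0}(β)|² = (+0.517258)² = 0.267556 (the z-rotation phases have unit modulus)

P=0.2676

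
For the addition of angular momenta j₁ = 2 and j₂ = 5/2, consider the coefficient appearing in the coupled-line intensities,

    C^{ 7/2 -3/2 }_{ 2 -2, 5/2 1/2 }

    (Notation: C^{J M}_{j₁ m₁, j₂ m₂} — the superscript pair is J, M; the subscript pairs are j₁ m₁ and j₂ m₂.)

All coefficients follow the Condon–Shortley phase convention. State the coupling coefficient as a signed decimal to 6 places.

√[8·1!3!4!/9! · 0!4!3!2!2!5!] = √(1536/7)
  +(−1)^1/∏(1,0,3,2,0,2)! = -1/24  (running -1/24)
⟨..|..⟩ = √(1536/7)·(-1/24) = -0.617213

-0.617213  (= −√(8/21))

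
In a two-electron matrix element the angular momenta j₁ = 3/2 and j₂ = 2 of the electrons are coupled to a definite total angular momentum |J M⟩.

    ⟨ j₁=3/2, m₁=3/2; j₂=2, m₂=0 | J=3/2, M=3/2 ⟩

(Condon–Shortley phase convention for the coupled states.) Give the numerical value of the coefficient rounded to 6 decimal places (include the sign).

√[4·2!1!2!/6! · 3!0!2!2!3!0!] = √(16/5)
  +(−1)^0/∏(0,2,0,2,1,0)! = 1/4  (running 1/4)
⟨..|..⟩ = √(16/5)·(1/4) = +0.447214

+0.447214  (= +√(1/5))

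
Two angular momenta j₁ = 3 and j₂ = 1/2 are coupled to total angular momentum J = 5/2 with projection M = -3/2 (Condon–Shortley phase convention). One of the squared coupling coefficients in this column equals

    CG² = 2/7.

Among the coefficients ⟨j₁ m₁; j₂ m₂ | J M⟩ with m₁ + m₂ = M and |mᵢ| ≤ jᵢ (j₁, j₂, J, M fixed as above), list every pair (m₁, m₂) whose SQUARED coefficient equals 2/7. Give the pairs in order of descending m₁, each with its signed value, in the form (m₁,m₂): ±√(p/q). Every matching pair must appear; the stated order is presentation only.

(-1,-1/2): +√(2/7)

Admissible pairs with m₁+m₂ = M = -3/2: (-2,1/2), (-1,-1/2)
  (m₁,m₂)=(-1,-1/2): CG² = 2/7, CG = +√(2/7)   ← matches the target
  (m₁,m₂)=(-2,1/2): CG² = 5/7, CG = −√(5/7)
Pairs with CG² = 2/7: (-1,-1/2): +√(2/7)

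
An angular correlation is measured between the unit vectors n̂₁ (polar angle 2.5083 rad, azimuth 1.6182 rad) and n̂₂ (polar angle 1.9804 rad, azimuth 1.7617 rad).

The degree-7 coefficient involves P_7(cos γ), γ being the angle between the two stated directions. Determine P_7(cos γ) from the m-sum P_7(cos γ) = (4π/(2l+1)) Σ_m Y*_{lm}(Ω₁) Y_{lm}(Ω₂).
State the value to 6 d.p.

-0.403565

Addition theorem: P_7(cos γ) = (4π/15) Σ_m Y*_{lm}(Ω₁) Y_{lm}(Ω₂), m = −7…7:
  [-7]  conj(Y_{7,-7})(Ω₁) = (0.004141, -0.012019) ; Y_{7,-7}(Ω₂) = (0.265745, 0.063477) ; Δ = (0.001864, -0.002931)
  [-6]  conj(Y_{7,-6})(Ω₁) = (0.062187, 0.018180) ; Y_{7,-6}(Ω₂) = (0.183156, -0.404288) ; Δ = (0.018740, -0.021812)
  [-5]  conj(Y_{7,-5})(Ω₁) = (-0.046575, 0.192811) ; Y_{7,-5}(Ω₂) = (-0.206461, -0.146238) ; Δ = (0.037812, -0.032997)
  [-4]  conj(Y_{7,-4})(Ω₁) = (-0.388152, -0.074494) ; Y_{7,-4}(Ω₂) = (0.140219, -0.134240) ; Δ = (-0.064426, 0.041660)
  [-3]  conj(Y_{7,-3})(Ω₁) = (0.066592, -0.465103) ; Y_{7,-3}(Ω₂) = (-0.179099, -0.277760) ; Δ = (-0.141114, 0.064803)
  [-2]  conj(Y_{7,-2})(Ω₁) = (0.171495, 0.016308) ; Y_{7,-2}(Ω₂) = (0.056000, -0.022484) ; Δ = (0.009970, -0.002943)
  [-1]  conj(Y_{7,-1})(Ω₁) = (0.015371, -0.324022) ; Y_{7,-1}(Ω₂) = (-0.063049, -0.326244) ; Δ = (-0.106679, 0.015414)
  [+0]  conj(Y_{7,0})(Ω₁) = (0.287251, -0.000000) ; Y_{7,0}(Ω₂) = (0.020702, 0.000000) ; Δ = (0.005947, 0.000000)
  [+1]  conj(Y_{7,1})(Ω₁) = (-0.015371, -0.324022) ; Y_{7,1}(Ω₂) = (0.063049, -0.326244) ; Δ = (-0.106679, -0.015414)
  [+2]  conj(Y_{7,2})(Ω₁) = (0.171495, -0.016308) ; Y_{7,2}(Ω₂) = (0.056000, 0.022484) ; Δ = (0.009970, 0.002943)
  [+3]  conj(Y_{7,3})(Ω₁) = (-0.066592, -0.465103) ; Y_{7,3}(Ω₂) = (0.179099, -0.277760) ; Δ = (-0.141114, -0.064803)
  [+4]  conj(Y_{7,4})(Ω₁) = (-0.388152, 0.074494) ; Y_{7,4}(Ω₂) = (0.140219, 0.134240) ; Δ = (-0.064426, -0.041660)
  [+5]  conj(Y_{7,5})(Ω₁) = (0.046575, 0.192811) ; Y_{7,5}(Ω₂) = (0.206461, -0.146238) ; Δ = (0.037812, 0.032997)
  [+6]  conj(Y_{7,6})(Ω₁) = (0.062187, -0.018180) ; Y_{7,6}(Ω₂) = (0.183156, 0.404288) ; Δ = (0.018740, 0.021812)
  [+7]  conj(Y_{7,7})(Ω₁) = (-0.004141, -0.012019) ; Y_{7,7}(Ω₂) = (-0.265745, 0.063477) ; Δ = (0.001864, 0.002931)
Σ over m = (-0.481720, -0.000000); ×(4π/15) → (-0.403565, -0.000000). Real part: -0.403565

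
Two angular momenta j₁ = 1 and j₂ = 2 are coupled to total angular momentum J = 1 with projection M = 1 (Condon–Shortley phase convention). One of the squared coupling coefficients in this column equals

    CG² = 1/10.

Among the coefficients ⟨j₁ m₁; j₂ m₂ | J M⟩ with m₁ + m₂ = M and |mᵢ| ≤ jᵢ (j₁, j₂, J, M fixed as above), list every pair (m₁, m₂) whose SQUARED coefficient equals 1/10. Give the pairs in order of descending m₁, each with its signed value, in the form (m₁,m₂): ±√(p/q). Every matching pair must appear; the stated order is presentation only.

Admissible pairs with m₁+m₂ = M = 1: (-1,2), (0,1), (1,0)
  (m₁,m₂)=(1,0): CG² = 1/10, CG = +√(1/10)   ← matches the target
  (m₁,m₂)=(0,1): CG² = 3/10, CG = −√(3/10)
  (m₁,m₂)=(-1,2): CG² = 3/5, CG = +√(3/5)
Pairs with CG² = 1/10: (1,0): +√(1/10)

(1,0): +√(1/10)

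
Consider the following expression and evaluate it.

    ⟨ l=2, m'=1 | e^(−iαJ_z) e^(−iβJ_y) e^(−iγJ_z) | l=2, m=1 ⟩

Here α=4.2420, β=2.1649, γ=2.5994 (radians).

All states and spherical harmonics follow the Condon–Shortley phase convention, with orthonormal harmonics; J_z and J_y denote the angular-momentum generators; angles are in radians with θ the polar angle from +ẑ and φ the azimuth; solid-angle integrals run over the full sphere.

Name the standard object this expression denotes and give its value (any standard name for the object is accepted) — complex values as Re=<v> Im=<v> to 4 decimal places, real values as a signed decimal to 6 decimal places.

This is a Wigner D-matrix element — the rotation-matrix element ⟨l m'| R(α,β,γ) |l m⟩ in the angular-momentum basis.
Split into d^2_{1,1}(β=2.1649) × two z-phases.
With c≡cos(β/2)=0.469166 and s≡sin(β/2)=0.883110, N=[6·1·6·1]^{1/2}=6.000000
Admissible k: 0..1 (factorial args all ≥0)
  k=0: (−1)^0·6.0000/(6)·0.4692^4·0.8831^0 = +0.048451
  k=1: (−1)^1·6.0000/(2)·0.4692^2·0.8831^2 = -0.514996
d^2_{1,1}(2.1649) = +0.048451 -0.514996 = -0.466545
Attach z-rotation phases: D = e^{-i(1)(4.2420)}·(-0.466545)·e^{-i(1)(2.5994)} = -0.395724+0.247116i

Wigner D-matrix element, Re=-0.3957 Im=0.2471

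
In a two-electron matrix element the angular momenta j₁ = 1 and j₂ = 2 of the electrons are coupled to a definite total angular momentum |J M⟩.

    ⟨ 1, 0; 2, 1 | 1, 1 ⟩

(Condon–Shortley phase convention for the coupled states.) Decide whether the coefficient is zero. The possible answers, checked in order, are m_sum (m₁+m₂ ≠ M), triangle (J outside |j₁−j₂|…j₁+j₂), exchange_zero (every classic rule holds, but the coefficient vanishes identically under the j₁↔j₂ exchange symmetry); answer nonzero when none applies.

nonzero

m-sum: m₁+m₂ = 0+1 = 1, M = 1  ✓
triangle: |j₁−j₂| = 1 ≤ J = 1 ≤ j₁+j₂ = 3  ✓
exchange: j₁≠j₂ or m₁≠m₂ — the exchange symmetry imposes no constraint here
value check: CG = −√(3/10) = -0.547723 ≠ 0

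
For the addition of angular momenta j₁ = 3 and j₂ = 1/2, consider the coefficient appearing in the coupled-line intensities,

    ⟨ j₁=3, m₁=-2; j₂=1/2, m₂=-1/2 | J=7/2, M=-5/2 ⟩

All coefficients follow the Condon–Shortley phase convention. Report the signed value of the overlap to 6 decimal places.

√[8·0!6!1!/8! · 1!5!0!1!1!6!] = √(86400/7)
  +(−1)^0/∏(0,0,5,0,1,1)! = 1/120  (running 1/120)
⟨..|..⟩ = √(86400/7)·(1/120) = +0.925820

+0.925820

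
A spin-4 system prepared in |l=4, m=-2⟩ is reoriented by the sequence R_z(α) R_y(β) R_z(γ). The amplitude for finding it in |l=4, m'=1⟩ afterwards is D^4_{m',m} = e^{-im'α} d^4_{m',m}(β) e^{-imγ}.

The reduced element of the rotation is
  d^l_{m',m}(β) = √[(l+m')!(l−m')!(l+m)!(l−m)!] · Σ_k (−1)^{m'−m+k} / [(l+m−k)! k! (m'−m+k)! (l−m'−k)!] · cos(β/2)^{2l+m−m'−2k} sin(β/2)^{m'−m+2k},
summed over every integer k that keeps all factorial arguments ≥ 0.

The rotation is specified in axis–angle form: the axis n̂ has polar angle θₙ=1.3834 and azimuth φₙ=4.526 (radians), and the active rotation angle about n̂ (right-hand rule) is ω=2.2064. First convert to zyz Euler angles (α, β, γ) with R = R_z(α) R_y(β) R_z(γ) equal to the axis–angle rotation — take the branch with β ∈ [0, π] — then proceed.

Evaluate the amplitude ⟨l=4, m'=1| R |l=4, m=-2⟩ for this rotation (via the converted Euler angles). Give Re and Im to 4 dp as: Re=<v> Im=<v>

Axis–angle → zyz. n̂ = (sinθₙcosφₙ, sinθₙsinφₙ, cosθₙ) = (-0.182067, -0.965476, +0.186301), ω = 2.2064.
R = I cosω + sinω [n̂]ₓ + (1−cosω) n̂n̂ᵀ gives
  R = [-0.540836, +0.130217, -0.830987; +0.430056, +0.891859, -0.140139; +0.722875, -0.433163, -0.538350]
β = atan2(√(R₁₃²+R₂₃²), R₃₃) = 2.139274; α = atan2(R₂₃, R₁₃) mod 2π = 3.308663; γ = atan2(R₃₂, −R₃₁) mod 2π = 3.681441
D^4_{1,-2}(3.3087,2.1393,3.6814) = e^{-i·1·3.3087}·d^4_{1,-2}(2.1393)·e^{-i·-2·3.6814}. Compute d first:
With c≡cos(β/2)=0.480442 and s≡sin(β/2)=0.877026, N=[120·6·2·720]^{1/2}=1018.233765
k: max(0,(-2)−(1))=0 … min(4+(-2),4−(1))=2
  k=0: (−1)^3·1018.2338/(72)·0.4804^5·0.8770^3 = -0.244208
  k=1: (−1)^4·1018.2338/(48)·0.4804^3·0.8770^5 = +1.220656
  k=2: (−1)^5·1018.2338/(240)·0.4804^1·0.8770^7 = -0.813515
d^4_{1,-2}(2.1393) = -0.244208 +1.220656 -0.813515 = +0.162933
Phases: e^{-i·(1)·3.3087}=-0.986076+0.166294i, e^{-i·(-2)·3.6814}=+0.471596+0.881815i ⇒ D=-0.099661-0.128898i

Re=-0.0997 Im=-0.1289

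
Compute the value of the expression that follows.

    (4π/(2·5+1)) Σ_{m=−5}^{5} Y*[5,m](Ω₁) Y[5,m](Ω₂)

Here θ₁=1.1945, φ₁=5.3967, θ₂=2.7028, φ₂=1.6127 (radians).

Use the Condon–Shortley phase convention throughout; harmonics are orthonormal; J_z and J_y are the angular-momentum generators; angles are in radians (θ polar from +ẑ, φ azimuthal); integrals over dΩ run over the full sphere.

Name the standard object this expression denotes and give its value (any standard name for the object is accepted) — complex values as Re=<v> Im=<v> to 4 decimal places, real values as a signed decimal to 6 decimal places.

Legendre polynomial (addition theorem), +0.268346

This sum is the spherical-harmonic addition theorem: it equals the Legendre polynomial P_l(cos γ) of the angle γ between the two directions.
Expand P_5 via completeness: Σ_{m} conj(Y_{5,m}) at Ω₁ times Y_{5,m} at Ω₂ —
  m=-5: (-0.089237+0.310373i) × (-0.001336-0.006283i) = +0.002069+0.000146i  (running Σ = +0.002069+0.000146i)
  m=-4: (-0.370980+0.158753i) × (-0.042679+0.007221i) = +0.014687-0.009454i  (running Σ = +0.016756-0.009308i)
  m=-3: (-0.053102-0.027790i) × (+0.021206+0.167795i) = +0.003537-0.009500i  (running Σ = +0.020293-0.018808i)
  m=-2: (+0.064347+0.313928i) × (+0.402472-0.033809i) = +0.036512+0.124172i  (running Σ = +0.056805+0.105364i)
  m=-1: (-0.095582+0.117161i) × (-0.020693-0.493542i) = +0.059802+0.044749i  (running Σ = +0.116606+0.150113i)
  m=0: (+0.287774-0.000000i) × (+0.005852+0.000000i) = +0.001684+0.000000i  (running Σ = +0.118290+0.150113i)
  m=1: (+0.095582+0.117161i) × (+0.020693-0.493542i) = +0.059802-0.044749i  (running Σ = +0.178092+0.105364i)
  m=2: (+0.064347-0.313928i) × (+0.402472+0.033809i) = +0.036512-0.124172i  (running Σ = +0.214604-0.018808i)
  m=3: (+0.053102-0.027790i) × (-0.021206+0.167795i) = +0.003537+0.009500i  (running Σ = +0.218141-0.009308i)
  m=4: (-0.370980-0.158753i) × (-0.042679-0.007221i) = +0.014687+0.009454i  (running Σ = +0.232827+0.000146i)
  m=5: (+0.089237+0.310373i) × (+0.001336-0.006283i) = +0.002069-0.000146i  (running Σ = +0.234897+0.000000i)
Σ over m = +0.234897+0.000000i; ×(4π/11) → +0.268346+0.000000i. Real part: 0.268346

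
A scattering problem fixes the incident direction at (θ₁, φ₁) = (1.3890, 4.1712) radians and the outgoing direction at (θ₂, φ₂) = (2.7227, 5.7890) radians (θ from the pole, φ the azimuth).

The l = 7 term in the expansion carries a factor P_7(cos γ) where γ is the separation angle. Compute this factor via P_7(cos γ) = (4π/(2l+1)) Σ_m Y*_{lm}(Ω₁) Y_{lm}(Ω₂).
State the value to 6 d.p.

Summing Y*_{l m}(θ₁,φ₁)·Y_{l m}(θ₂,φ₂) over m ∈ [−7, 7]; prefactor 4π/(2·7+1) = 0.837758:
  term(m=-7) = 0.00013 + 0.00039j   from Y*(Ω₁)=-0.26823 - 0.35524j, Y(Ω₂)=-0.00087 - 0.00029j
  term(m=-6) = 0.00228 - 0.00066j   from Y*(Ω₁)=0.30446 - 0.03225j, Y(Ω₂)=0.00762 - 0.00136j
  term(m=-5) = 0.00182 + 0.00760j   from Y*(Ω₁)=0.08195 - 0.17605j, Y(Ω₂)=-0.03152 + 0.02501j
  term(m=-4) = 0.04523 - 0.00861j   from Y*(Ω₁)=0.17891 + 0.26493j, Y(Ω₂)=0.05688 - 0.13233j
  term(m=-3) = 0.00521 + 0.03670j   from Y*(Ω₁)=0.10463 - 0.00553j, Y(Ω₂)=0.03118 + 0.35238j
  term(m=-2) = 0.16972 - 0.01600j   from Y*(Ω₁)=-0.14839 + 0.27926j, Y(Ω₂)=-0.29651 - 0.45019j
  term(m=-1) = 0.00104 + 0.02202j   from Y*(Ω₁)=0.03563 + 0.05929j, Y(Ω₂)=0.28050 + 0.15113j
  term(m=+0) = -0.10614 + 0.00000j   from Y*(Ω₁)=-0.31393 + 0.00000j, Y(Ω₂)=0.33809 + 0.00000j
  term(m=+1) = 0.00104 - 0.02202j   from Y*(Ω₁)=-0.03563 + 0.05929j, Y(Ω₂)=-0.28050 + 0.15113j
  term(m=+2) = 0.16972 + 0.01600j   from Y*(Ω₁)=-0.14839 - 0.27926j, Y(Ω₂)=-0.29651 + 0.45019j
  term(m=+3) = 0.00521 - 0.03670j   from Y*(Ω₁)=-0.10463 - 0.00553j, Y(Ω₂)=-0.03118 + 0.35238j
  term(m=+4) = 0.04523 + 0.00861j   from Y*(Ω₁)=0.17891 - 0.26493j, Y(Ω₂)=0.05688 + 0.13233j
  term(m=+5) = 0.00182 - 0.00760j   from Y*(Ω₁)=-0.08195 - 0.17605j, Y(Ω₂)=0.03152 + 0.02501j
  term(m=+6) = 0.00228 + 0.00066j   from Y*(Ω₁)=0.30446 + 0.03225j, Y(Ω₂)=0.00762 + 0.00136j
  term(m=+7) = 0.00013 - 0.00039j   from Y*(Ω₁)=0.26823 - 0.35524j, Y(Ω₂)=0.00087 - 0.00029j
Σ over m = 0.34471 + 0.00000j; ×(4π/15) → 0.28878 + 0.00000j. Real part: 0.288784

0.288784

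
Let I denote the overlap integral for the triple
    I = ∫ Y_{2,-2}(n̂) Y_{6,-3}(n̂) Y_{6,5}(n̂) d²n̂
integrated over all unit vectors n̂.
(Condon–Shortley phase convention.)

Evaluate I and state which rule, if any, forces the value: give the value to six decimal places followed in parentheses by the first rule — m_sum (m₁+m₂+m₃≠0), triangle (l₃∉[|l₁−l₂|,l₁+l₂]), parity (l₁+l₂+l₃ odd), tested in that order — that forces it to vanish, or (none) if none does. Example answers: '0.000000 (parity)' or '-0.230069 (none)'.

0.120286 (none)

m-sum 0 ✓  L=14 even ✓  4≤6≤8 ✓
Π(2lᵢ+1) = 5×13×13 = 845
triangle coeff Δ(2,6,6) = 1/90090
Σ_t [0,2]: t=0:+1/69120 t=1:−1/14400 t=2:+1/69120 = -7/172800
(3j)²=14/715 [(2 6 6; 0 0 0)], sign=-1
Σ_t [2,2]: t=2:+1/1451520 = 1/1451520
(3j)²=1/91 [(2 6 6; -2 -3 5)], sign=-1
⇒ 4πI² = 2/11
I = (+1)√(2/11/(4π)) = 0.12028562
No selection rule forces the value: the integral is nonzero (none).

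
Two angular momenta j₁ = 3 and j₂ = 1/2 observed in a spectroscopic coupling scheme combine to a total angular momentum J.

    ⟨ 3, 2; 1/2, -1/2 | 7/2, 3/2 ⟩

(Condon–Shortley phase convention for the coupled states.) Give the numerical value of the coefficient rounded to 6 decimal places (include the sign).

j₁+j₂−J=0  J+j₁−j₂=6  J−j₁+j₂=1  j₁+j₂+J+1=8
(j₁±m₁, j₂±m₂, J±M) = (5,1,0,1,5,2)
P² = 28800/7
sum k=0..0:
  [0] +1/120 = 1/120
S = 1/120
C² = P²·S² = 2/7 ; C = +0.534522

+0.534522  (= +√(2/7))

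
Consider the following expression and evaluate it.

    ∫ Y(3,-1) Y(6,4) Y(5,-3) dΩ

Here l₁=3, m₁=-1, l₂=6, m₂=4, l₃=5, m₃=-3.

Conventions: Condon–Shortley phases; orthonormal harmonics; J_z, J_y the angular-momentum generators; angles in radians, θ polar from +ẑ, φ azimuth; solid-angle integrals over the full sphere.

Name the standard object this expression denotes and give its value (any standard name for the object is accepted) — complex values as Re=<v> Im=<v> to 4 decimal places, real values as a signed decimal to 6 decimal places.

This is a Gaunt coefficient — the integral of a triple product of spherical harmonics over the sphere.
Checks pass: Σm=0; 14 even; l₃=5∈[3,9].
(2·3+1)(2·6+1)(2·5+1) = 1001
Δ: 4! 2! 8! / 15! → 1/675675
sum: t=1:−1/8640 t=2:+1/2304 t=3:−1/8640 = 7/34560
3j²(3 6 5; 0 0 0) = Δ·Π!·Σ² = 7/429  (sign -1)
sum: t=2:+1/322560 t=3:−1/30240 t=4:+1/69120 = -1/64512
3j²(3 6 5; -1 4 -3) = Δ·Π!·Σ² = 10/1001  (sign -1)
combine: 4πI² = 1001·7/429·10/1001 = 70/429
take √, sign +1: I = 0.11395029

Gaunt coefficient, +0.113950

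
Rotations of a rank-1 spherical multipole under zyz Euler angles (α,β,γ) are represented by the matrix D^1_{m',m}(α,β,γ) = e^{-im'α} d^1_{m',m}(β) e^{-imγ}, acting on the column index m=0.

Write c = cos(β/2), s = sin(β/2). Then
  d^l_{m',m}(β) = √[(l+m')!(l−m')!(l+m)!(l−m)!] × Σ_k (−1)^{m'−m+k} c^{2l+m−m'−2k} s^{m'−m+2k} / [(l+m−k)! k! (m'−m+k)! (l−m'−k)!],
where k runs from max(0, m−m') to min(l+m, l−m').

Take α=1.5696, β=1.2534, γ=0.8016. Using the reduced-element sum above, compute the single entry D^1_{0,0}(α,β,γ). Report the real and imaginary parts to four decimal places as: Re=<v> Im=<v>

Re=0.3121 Im=0.0000

Split into d^1_{0,0}(β=1.2534) × two z-phases.
With c≡cos(β/2)=0.809967 and s≡sin(β/2)=0.586475, N=[1·1·1·1]^{1/2}=1.000000
k∈{0,1} keeps every argument non-negative
  k=0: (−1)^0·1.0000/(1)·0.8100^2·0.5865^0 = +0.656047
  k=1: (−1)^1·1.0000/(1)·0.8100^0·0.5865^2 = -0.343953
d^1_{0,0}(1.2534) = +0.656047 -0.343953 = +0.312094
Phases: e^{-i·(0)·1.5696}=+1.000000+0.000000i, e^{-i·(0)·0.8016}=+1.000000+0.000000i ⇒ D=+0.312094+0.000000i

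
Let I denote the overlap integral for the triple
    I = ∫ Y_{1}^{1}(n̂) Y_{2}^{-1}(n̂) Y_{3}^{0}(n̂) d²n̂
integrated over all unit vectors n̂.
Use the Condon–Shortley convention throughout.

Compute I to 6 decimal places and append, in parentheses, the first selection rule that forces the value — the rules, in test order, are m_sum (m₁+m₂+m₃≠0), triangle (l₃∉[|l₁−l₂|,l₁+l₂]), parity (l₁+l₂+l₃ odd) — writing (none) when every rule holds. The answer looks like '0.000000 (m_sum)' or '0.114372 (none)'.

Rules hold: Σm=0, L=6 even, 1≤3≤3.
N = 3·5·7 = 105
Δ = 0!·2!·4!/7! = 1/105
Racah Σ t=0..0: t=0:+1/4 = 1/4
⇒ 3j(1 2 3; 0 0 0)² = 3/35, sgn -1
Racah Σ t=0..0: t=0:+1/12 = 1/12
⇒ 3j(1 2 3; 1 -1 0)² = 1/35, sgn -1
4πI² = N·(3j₀)²·(3jₘ)² = 9/35
I = +1·√(0.257143/4π) = 0.14304817
No selection rule forces the value: the integral is nonzero (none).

0.143048 (none)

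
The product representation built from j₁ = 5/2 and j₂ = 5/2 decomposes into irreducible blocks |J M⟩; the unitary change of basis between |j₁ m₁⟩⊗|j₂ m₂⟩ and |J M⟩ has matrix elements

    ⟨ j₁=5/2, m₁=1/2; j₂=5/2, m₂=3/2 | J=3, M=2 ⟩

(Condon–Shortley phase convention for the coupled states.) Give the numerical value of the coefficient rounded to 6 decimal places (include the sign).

j₁+j₂−J=2  J+j₁−j₂=3  J−j₁+j₂=3  j₁+j₂+J+1=9
(j₁±m₁, j₂±m₂, J±M) = (3,2,4,1,5,1)
P² = 48
sum k=1..2:
  [1] −1/12 = -1/12
  [2] +1/24 = 1/24
S = -1/24
C² = P²·S² = 1/12 ; C = -0.288675

-0.288675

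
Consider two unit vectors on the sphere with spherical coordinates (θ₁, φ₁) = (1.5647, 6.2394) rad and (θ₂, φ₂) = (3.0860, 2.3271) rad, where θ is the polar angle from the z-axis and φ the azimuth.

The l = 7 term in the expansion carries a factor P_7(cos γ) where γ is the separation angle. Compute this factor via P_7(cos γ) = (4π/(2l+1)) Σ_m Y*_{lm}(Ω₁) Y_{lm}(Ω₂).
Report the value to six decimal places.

Term-by-term m-sum for l=7 (normalisation 4π/15 = 0.837758):
  term(m=-7) = -0.00000 + 0.00000j   from Y*(Ω₁)=0.47667 - 0.15085j, Y(Ω₂)=-0.00000 + 0.00000j
  term(m=-6) = 0.00000 + 0.00000j   from Y*(Ω₁)=0.01101 - 0.00296j, Y(Ω₂)=-0.00000 + 0.00000j
  term(m=-5) = -0.00000 - 0.00000j   from Y*(Ω₁)=-0.35796 + 0.07964j, Y(Ω₂)=0.00000 + 0.00000j
  term(m=-4) = -0.00000 + 0.00000j   from Y*(Ω₁)=-0.01321 + 0.00234j, Y(Ω₂)=0.00007 + 0.00001j
  term(m=-3) = 0.00034 - 0.00037j   from Y*(Ω₁)=0.32875 - 0.04343j, Y(Ω₂)=0.00115 - 0.00097j
  term(m=-2) = -0.00001 - 0.00033j   from Y*(Ω₁)=0.01425 - 0.00125j, Y(Ω₂)=0.00133 - 0.02285j
  term(m=-1) = 0.05091 + 0.04944j   from Y*(Ω₁)=-0.31874 + 0.01396j, Y(Ω₂)=-0.15264 - 0.16179j
  term(m=+0) = 0.01523 + 0.00000j   from Y*(Ω₁)=-0.01456 + 0.00000j, Y(Ω₂)=-1.04578 + 0.00000j
  term(m=+1) = 0.05091 - 0.04944j   from Y*(Ω₁)=0.31874 + 0.01396j, Y(Ω₂)=0.15264 - 0.16179j
  term(m=+2) = -0.00001 + 0.00033j   from Y*(Ω₁)=0.01425 + 0.00125j, Y(Ω₂)=0.00133 + 0.02285j
  term(m=+3) = 0.00034 + 0.00037j   from Y*(Ω₁)=-0.32875 - 0.04343j, Y(Ω₂)=-0.00115 - 0.00097j
  term(m=+4) = -0.00000 - 0.00000j   from Y*(Ω₁)=-0.01321 - 0.00234j, Y(Ω₂)=0.00007 - 0.00001j
  term(m=+5) = -0.00000 + 0.00000j   from Y*(Ω₁)=0.35796 + 0.07964j, Y(Ω₂)=-0.00000 + 0.00000j
  term(m=+6) = 0.00000 - 0.00000j   from Y*(Ω₁)=0.01101 + 0.00296j, Y(Ω₂)=-0.00000 - 0.00000j
  term(m=+7) = -0.00000 - 0.00000j   from Y*(Ω₁)=-0.47667 - 0.15085j, Y(Ω₂)=0.00000 + 0.00000j
Total Σ_m = 0.11771 + 0.00000j. Multiply by 0.837758: 0.09861 + 0.00000j. P_7(cos γ) = 0.098612

0.098612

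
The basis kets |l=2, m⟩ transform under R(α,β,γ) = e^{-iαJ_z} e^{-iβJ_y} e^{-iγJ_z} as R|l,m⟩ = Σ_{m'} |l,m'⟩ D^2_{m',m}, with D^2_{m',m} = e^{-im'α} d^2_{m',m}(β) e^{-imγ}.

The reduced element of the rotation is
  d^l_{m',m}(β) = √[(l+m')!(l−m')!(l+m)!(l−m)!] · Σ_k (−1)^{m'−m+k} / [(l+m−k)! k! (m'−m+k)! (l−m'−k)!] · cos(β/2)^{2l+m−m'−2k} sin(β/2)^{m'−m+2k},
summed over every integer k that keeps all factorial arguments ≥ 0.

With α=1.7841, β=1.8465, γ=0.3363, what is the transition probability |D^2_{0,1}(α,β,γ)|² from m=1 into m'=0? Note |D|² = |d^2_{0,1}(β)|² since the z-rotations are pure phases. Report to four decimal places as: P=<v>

P=0.1029

Split into d^2_{0,1}(β=1.8465) × two z-phases.
Half-angle: c=0.603231, s=0.797566. N=√(2·2·6·1)=4.898979
Admissible k: 1..2 (factorial args all ≥0)
  k=1: (−1)^0·4.8990/(2)·0.6032^3·0.7976^1 = +0.428839
  k=2: (−1)^1·4.8990/(2)·0.6032^1·0.7976^3 = -0.749652
d^2_{0,1}(1.8465) = +0.428839 -0.749652 = -0.320814
|D^2_{0,1}|² = |d^2_{0,1}(β)|² = (-0.320814)² = 0.102921 (the z-rotation phases have unit modulus)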